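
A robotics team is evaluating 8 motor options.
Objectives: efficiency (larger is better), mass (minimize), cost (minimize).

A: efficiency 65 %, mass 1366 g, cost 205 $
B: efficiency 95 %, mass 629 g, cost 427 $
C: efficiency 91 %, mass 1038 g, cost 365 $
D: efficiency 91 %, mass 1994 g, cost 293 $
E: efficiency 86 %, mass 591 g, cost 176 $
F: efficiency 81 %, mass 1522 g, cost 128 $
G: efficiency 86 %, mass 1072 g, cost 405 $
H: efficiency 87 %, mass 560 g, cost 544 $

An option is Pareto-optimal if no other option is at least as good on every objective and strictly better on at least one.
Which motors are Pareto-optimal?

A: dominated by E (efficiency 86≥65, mass 591≤1366, cost 176≤205).
B: not dominated (best efficiency).
C: not dominated.
D: not dominated.
E: not dominated.
F: not dominated (best cost).
G: dominated by C (efficiency 91≥86, mass 1038≤1072, cost 365≤405).
H: not dominated (best mass).

B, C, D, E, F, H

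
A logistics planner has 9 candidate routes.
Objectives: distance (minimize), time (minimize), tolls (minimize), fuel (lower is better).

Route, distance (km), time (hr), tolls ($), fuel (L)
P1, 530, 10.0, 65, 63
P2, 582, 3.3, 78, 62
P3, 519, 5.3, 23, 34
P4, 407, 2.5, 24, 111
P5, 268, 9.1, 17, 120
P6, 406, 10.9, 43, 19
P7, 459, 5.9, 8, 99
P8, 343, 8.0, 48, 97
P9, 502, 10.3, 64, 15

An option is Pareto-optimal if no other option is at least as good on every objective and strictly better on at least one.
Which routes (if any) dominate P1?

P3

P3: distance 519≤530, time 5.3≤10.0, tolls 23≤65, fuel 34≤63 — dominates P1.
Others (P2, P4, P5, P6, P7, P8, P9) are each worse than P1 on at least one objective.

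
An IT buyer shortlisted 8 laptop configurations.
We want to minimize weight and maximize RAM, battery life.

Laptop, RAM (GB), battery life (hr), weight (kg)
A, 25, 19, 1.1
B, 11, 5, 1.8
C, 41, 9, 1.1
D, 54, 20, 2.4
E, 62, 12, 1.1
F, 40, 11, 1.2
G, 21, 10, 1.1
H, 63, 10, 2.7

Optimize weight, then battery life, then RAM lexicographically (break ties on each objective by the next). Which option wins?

A

First minimize weight: best is 1.1, kept {A, C, E, G}.
Then maximize battery life: best is 19, kept {A}.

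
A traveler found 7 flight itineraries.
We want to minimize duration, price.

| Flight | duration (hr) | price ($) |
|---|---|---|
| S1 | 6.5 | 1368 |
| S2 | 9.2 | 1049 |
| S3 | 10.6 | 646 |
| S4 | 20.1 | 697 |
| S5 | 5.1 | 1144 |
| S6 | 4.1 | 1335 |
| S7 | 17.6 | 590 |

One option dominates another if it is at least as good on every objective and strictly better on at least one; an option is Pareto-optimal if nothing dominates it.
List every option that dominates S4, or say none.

S3: duration 10.6≤20.1, price 646≤697 — dominates S4.
S7: duration 17.6≤20.1, price 590≤697 — dominates S4.
Others (S1, S2, S5, S6) are each worse than S4 on at least one objective.

S3, S7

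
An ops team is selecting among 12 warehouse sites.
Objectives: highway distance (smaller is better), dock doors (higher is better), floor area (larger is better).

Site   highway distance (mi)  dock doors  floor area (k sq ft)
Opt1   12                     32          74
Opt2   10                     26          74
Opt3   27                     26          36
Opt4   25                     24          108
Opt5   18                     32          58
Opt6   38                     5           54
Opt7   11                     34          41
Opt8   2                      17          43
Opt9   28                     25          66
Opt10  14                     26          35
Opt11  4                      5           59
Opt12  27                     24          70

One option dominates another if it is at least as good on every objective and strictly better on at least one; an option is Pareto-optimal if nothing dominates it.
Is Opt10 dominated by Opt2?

Yes

Opt2 vs Opt10: highway distance 10≤14, dock doors 26≥26, floor area 74≥35 — Opt2 is at least as good on every objective with at least one strict improvement.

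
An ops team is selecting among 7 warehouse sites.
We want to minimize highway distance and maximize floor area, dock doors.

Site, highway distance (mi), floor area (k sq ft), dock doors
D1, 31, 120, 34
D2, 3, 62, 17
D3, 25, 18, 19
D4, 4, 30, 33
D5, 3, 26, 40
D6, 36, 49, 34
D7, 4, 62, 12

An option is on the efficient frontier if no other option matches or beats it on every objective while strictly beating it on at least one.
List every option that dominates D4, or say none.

D1: worse on highway distance (31 vs 4).
D2: worse on dock doors (17 vs 33).
D3: worse on highway distance (25 vs 4).
D5: worse on floor area (26 vs 30).
D6: worse on highway distance (36 vs 4).
D7: worse on dock doors (12 vs 33).
No option dominates D4.

none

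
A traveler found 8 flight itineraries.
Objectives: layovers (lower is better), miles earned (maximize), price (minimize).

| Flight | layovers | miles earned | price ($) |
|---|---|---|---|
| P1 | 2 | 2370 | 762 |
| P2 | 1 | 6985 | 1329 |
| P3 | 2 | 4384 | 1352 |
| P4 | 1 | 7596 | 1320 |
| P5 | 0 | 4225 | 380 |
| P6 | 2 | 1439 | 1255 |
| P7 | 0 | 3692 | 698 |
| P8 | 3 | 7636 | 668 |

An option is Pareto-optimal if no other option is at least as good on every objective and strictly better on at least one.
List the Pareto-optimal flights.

P4, P5, P8

P1: dominated by P5 (layovers 0≤2, miles earned 4225≥2370, price 380≤762).
P2: dominated by P4 (layovers 1≤1, miles earned 7596≥6985, price 1320≤1329).
P3: dominated by P2 (layovers 1≤2, miles earned 6985≥4384, price 1329≤1352).
P4: not dominated.
P5: not dominated (best price).
P6: dominated by P1 (layovers 2≤2, miles earned 2370≥1439, price 762≤1255).
P7: dominated by P5 (layovers 0≤0, miles earned 4225≥3692, price 380≤698).
P8: not dominated (best miles earned).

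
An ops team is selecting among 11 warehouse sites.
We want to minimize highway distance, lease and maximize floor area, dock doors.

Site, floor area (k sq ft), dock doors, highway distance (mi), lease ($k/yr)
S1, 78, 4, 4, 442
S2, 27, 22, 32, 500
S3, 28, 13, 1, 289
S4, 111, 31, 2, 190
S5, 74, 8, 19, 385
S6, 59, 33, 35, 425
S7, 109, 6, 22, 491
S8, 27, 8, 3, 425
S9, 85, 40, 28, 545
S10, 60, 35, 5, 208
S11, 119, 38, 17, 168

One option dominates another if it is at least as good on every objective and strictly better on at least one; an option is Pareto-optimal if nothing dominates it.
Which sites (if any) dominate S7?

S4: floor area 111≥109, dock doors 31≥6, highway distance 2≤22, lease 190≤491 — dominates S7.
S11: floor area 119≥109, dock doors 38≥6, highway distance 17≤22, lease 168≤491 — dominates S7.
Others (S1, S2, S3, S5, S6, S8, S9, S10) are each worse than S7 on at least one objective.

S4, S11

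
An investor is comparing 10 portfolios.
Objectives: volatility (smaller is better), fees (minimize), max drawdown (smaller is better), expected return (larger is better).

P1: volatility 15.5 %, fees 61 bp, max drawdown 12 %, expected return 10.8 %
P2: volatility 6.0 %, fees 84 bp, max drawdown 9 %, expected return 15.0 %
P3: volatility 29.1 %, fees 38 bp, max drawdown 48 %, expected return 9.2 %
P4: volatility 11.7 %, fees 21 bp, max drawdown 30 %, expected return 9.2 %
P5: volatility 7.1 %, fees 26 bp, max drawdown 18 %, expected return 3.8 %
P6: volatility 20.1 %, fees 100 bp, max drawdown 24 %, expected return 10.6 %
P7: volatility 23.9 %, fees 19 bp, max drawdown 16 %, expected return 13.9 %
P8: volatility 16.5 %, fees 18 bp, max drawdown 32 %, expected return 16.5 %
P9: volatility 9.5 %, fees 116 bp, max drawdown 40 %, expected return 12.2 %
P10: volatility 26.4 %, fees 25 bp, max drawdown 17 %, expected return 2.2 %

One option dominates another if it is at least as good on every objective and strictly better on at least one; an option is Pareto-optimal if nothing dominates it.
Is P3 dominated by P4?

P4 vs P3: volatility 11.7≤29.1, fees 21≤38, max drawdown 30≤48, expected return 9.2≥9.2 — P4 is at least as good on every objective with at least one strict improvement.

Yes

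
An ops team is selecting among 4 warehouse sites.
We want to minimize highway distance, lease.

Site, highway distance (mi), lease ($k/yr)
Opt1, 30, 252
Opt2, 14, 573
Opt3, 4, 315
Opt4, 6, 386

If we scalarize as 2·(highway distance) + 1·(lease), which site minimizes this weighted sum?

Opt1: 2·30 + 1·252 = 312
Opt2: 2·14 + 1·573 = 601
Opt3: 2·4 + 1·315 = 323
Opt4: 2·6 + 1·386 = 398
Lowest: Opt1 at 312.

Opt1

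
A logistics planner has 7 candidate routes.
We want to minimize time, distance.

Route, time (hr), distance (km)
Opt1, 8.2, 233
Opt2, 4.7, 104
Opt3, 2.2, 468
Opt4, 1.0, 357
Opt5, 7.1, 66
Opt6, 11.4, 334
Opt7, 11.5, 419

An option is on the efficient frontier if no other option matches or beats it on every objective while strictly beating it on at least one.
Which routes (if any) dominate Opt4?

none

Opt1: worse on time (8.2 vs 1.0).
Opt2: worse on time (4.7 vs 1.0).
Opt3: worse on time (2.2 vs 1.0).
Opt5: worse on time (7.1 vs 1.0).
Opt6: worse on time (11.4 vs 1.0).
Opt7: worse on time (11.5 vs 1.0).
No option dominates Opt4.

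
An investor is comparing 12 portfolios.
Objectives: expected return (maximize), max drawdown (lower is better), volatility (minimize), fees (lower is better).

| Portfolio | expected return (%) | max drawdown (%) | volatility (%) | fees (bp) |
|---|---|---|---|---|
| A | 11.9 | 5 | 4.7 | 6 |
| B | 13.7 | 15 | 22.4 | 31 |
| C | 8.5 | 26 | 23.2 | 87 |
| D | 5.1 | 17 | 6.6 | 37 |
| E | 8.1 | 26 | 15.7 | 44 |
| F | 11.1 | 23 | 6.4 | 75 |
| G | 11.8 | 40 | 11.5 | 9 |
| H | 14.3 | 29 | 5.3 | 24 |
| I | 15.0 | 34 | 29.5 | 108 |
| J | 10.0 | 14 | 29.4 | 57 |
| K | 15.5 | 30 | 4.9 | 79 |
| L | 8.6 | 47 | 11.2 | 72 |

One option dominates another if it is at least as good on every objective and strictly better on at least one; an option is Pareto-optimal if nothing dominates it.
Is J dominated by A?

Yes

A vs J: expected return 11.9≥10.0, max drawdown 5≤14, volatility 4.7≤29.4, fees 6≤57 — A is at least as good on every objective with at least one strict improvement.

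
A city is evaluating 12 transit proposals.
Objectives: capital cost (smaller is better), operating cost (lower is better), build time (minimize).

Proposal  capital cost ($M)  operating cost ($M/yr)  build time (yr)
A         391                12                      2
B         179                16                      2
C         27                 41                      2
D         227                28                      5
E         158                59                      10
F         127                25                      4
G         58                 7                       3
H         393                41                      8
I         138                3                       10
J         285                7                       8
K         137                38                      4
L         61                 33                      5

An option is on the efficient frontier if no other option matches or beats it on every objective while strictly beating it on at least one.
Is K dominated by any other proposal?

F vs K: capital cost 127≤137, operating cost 25≤38, build time 4≤4 — F is at least as good on every objective and strictly better on at least one, so F dominates K.

Yes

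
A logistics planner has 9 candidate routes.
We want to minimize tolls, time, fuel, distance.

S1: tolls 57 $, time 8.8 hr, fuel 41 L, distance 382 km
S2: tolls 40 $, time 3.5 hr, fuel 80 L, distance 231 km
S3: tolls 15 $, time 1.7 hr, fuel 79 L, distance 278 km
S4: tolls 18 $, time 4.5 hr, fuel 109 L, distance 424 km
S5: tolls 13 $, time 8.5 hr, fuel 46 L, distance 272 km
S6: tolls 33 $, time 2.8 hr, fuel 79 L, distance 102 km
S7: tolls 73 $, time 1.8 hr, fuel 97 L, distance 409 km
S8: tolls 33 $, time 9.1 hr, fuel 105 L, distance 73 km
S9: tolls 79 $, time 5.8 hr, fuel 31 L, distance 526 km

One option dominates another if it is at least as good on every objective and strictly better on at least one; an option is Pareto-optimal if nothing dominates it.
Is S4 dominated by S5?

No

S5 vs S4: S5 is worse on time (8.5 vs 4.5), so it does not dominate S4.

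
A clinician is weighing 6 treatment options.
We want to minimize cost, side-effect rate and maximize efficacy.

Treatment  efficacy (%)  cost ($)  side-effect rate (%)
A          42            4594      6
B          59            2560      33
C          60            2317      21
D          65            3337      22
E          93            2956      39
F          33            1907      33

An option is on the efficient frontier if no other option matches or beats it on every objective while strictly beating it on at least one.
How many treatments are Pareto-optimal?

A: not dominated (best side-effect rate).
B: dominated by C (efficacy 60≥59, cost 2317≤2560, side-effect rate 21≤33).
C: not dominated.
D: not dominated.
E: not dominated (best efficacy).
F: not dominated (best cost).
Pareto-optimal: A, C, D, E, F → 5.

5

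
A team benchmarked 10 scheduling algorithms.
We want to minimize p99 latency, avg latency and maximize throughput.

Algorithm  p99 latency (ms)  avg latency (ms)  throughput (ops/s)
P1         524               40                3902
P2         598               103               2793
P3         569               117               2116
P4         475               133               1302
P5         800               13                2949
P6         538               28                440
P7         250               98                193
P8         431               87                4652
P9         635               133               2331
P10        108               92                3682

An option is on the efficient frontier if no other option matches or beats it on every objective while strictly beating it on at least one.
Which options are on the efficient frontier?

P1, P5, P6, P8, P10

P1: not dominated.
P2: dominated by P1 (p99 latency 524≤598, avg latency 40≤103, throughput 3902≥2793).
P3: dominated by P1 (p99 latency 524≤569, avg latency 40≤117, throughput 3902≥2116).
P4: dominated by P8 (p99 latency 431≤475, avg latency 87≤133, throughput 4652≥1302).
P5: not dominated (best avg latency).
P6: not dominated.
P7: dominated by P10 (p99 latency 108≤250, avg latency 92≤98, throughput 3682≥193).
P8: not dominated (best throughput).
P9: dominated by P1 (p99 latency 524≤635, avg latency 40≤133, throughput 3902≥2331).
P10: not dominated (best p99 latency).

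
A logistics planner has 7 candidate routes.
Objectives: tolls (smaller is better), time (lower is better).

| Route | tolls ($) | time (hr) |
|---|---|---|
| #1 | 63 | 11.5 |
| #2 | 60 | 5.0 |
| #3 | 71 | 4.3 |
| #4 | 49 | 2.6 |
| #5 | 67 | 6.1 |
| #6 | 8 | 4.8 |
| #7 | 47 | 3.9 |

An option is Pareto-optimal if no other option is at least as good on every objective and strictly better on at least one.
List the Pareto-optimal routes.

#4, #6, #7

#1: dominated by #2 (tolls 60≤63, time 5.0≤11.5).
#2: dominated by #4 (tolls 49≤60, time 2.6≤5.0).
#3: dominated by #4 (tolls 49≤71, time 2.6≤4.3).
#4: not dominated (best time).
#5: dominated by #2 (tolls 60≤67, time 5.0≤6.1).
#6: not dominated (best tolls).
#7: not dominated.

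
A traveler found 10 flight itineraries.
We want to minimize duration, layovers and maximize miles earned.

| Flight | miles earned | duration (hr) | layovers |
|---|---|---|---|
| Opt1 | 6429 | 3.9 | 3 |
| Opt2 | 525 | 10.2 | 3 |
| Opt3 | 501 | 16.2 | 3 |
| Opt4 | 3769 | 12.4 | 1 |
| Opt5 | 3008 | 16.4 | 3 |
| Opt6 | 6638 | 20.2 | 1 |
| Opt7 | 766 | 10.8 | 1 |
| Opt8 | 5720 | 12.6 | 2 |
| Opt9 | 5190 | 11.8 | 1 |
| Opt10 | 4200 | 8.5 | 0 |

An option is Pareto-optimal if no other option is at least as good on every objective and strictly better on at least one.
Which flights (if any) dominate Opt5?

Opt1: miles earned 6429≥3008, duration 3.9≤16.4, layovers 3≤3 — dominates Opt5.
Opt4: miles earned 3769≥3008, duration 12.4≤16.4, layovers 1≤3 — dominates Opt5.
Opt8: miles earned 5720≥3008, duration 12.6≤16.4, layovers 2≤3 — dominates Opt5.
Opt9: miles earned 5190≥3008, duration 11.8≤16.4, layovers 1≤3 — dominates Opt5.
Opt10: miles earned 4200≥3008, duration 8.5≤16.4, layovers 0≤3 — dominates Opt5.
Others (Opt2, Opt3, Opt6, Opt7) are each worse than Opt5 on at least one objective.

Opt1, Opt4, Opt8, Opt9, Opt10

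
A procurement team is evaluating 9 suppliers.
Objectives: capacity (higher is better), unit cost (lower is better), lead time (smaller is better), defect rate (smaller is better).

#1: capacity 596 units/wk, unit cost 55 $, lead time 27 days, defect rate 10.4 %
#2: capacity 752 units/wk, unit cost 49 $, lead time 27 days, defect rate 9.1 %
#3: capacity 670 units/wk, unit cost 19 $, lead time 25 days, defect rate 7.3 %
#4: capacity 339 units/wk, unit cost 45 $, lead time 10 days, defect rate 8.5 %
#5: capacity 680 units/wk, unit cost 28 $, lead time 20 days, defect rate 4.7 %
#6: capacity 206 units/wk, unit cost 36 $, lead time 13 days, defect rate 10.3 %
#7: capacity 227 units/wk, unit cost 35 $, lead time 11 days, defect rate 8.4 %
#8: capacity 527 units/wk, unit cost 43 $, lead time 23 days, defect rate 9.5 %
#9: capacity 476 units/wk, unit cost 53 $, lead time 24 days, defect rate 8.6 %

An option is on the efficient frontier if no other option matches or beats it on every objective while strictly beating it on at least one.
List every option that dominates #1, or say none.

#2, #3, #5

#2: capacity 752≥596, unit cost 49≤55, lead time 27≤27, defect rate 9.1≤10.4 — dominates #1.
#3: capacity 670≥596, unit cost 19≤55, lead time 25≤27, defect rate 7.3≤10.4 — dominates #1.
#5: capacity 680≥596, unit cost 28≤55, lead time 20≤27, defect rate 4.7≤10.4 — dominates #1.
Others (#4, #6, #7, #8, #9) are each worse than #1 on at least one objective.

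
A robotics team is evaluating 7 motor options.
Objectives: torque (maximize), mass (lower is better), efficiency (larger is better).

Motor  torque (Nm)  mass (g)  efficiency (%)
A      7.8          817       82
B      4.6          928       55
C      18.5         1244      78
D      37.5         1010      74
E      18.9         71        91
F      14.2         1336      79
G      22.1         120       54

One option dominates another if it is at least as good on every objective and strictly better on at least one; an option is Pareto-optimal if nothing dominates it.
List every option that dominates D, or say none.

none

A: worse on torque (7.8 vs 37.5).
B: worse on torque (4.6 vs 37.5).
C: worse on torque (18.5 vs 37.5).
E: worse on torque (18.9 vs 37.5).
F: worse on torque (14.2 vs 37.5).
G: worse on torque (22.1 vs 37.5).
No option dominates D.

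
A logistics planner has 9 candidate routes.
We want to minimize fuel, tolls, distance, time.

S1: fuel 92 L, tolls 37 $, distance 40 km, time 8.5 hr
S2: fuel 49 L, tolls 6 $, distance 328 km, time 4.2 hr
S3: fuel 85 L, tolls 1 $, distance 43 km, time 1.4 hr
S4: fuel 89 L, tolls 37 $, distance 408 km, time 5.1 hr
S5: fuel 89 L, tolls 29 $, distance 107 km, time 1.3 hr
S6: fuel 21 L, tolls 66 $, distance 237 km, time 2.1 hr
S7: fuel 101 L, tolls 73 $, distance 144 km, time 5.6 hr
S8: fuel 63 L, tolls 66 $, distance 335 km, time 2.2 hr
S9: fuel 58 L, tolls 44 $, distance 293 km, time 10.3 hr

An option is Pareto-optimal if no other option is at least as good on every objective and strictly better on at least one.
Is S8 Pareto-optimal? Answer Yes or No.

No

S6 vs S8: fuel 21≤63, tolls 66≤66, distance 237≤335, time 2.1≤2.2 — S6 is at least as good on every objective and strictly better on at least one, so S6 dominates S8.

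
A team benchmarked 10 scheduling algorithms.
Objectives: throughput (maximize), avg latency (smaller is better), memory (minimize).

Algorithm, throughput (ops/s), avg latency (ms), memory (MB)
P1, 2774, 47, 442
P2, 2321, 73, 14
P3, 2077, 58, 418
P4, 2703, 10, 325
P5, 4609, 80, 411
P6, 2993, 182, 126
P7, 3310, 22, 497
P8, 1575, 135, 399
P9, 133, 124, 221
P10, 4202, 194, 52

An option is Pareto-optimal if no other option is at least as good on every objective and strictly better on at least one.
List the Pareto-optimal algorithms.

P1, P2, P4, P5, P6, P7, P10

P1: not dominated.
P2: not dominated (best memory).
P3: dominated by P4 (throughput 2703≥2077, avg latency 10≤58, memory 325≤418).
P4: not dominated (best avg latency).
P5: not dominated (best throughput).
P6: not dominated.
P7: not dominated.
P8: dominated by P2 (throughput 2321≥1575, avg latency 73≤135, memory 14≤399).
P9: dominated by P2 (throughput 2321≥133, avg latency 73≤124, memory 14≤221).
P10: not dominated.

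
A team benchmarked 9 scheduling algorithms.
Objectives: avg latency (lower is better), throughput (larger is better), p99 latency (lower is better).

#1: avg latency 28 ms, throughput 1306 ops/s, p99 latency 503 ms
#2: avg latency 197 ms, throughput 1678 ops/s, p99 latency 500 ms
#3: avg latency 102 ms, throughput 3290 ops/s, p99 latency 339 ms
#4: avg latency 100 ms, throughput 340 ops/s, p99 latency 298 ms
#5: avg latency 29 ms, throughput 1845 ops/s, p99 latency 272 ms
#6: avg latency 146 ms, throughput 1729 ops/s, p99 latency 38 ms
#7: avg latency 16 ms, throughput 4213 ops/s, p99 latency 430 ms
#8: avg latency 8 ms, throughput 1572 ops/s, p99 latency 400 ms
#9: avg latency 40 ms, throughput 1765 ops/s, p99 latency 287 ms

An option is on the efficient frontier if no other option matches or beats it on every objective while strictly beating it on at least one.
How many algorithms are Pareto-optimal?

5

#1: dominated by #7 (avg latency 16≤28, throughput 4213≥1306, p99 latency 430≤503).
#2: dominated by #3 (avg latency 102≤197, throughput 3290≥1678, p99 latency 339≤500).
#3: not dominated.
#4: dominated by #5 (avg latency 29≤100, throughput 1845≥340, p99 latency 272≤298).
#5: not dominated.
#6: not dominated (best p99 latency).
#7: not dominated (best throughput).
#8: not dominated (best avg latency).
#9: dominated by #5 (avg latency 29≤40, throughput 1845≥1765, p99 latency 272≤287).
Pareto-optimal: #3, #5, #6, #7, #8 → 5.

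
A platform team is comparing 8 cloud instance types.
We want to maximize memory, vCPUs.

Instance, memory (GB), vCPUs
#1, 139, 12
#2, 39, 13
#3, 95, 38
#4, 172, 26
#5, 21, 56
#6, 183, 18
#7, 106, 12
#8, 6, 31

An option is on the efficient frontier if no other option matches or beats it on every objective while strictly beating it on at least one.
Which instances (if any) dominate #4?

#1: worse on memory (139 vs 172).
#2: worse on memory (39 vs 172).
#3: worse on memory (95 vs 172).
#5: worse on memory (21 vs 172).
#6: worse on vCPUs (18 vs 26).
#7: worse on memory (106 vs 172).
#8: worse on memory (6 vs 172).
No option dominates #4.

none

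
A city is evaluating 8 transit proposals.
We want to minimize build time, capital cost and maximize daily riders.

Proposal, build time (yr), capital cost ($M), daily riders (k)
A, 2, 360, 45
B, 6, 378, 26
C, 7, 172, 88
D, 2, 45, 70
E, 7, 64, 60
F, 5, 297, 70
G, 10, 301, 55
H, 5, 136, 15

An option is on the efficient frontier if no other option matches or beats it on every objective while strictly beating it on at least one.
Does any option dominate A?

D vs A: build time 2≤2, capital cost 45≤360, daily riders 70≥45 — D is at least as good on every objective and strictly better on at least one, so D dominates A.

Yes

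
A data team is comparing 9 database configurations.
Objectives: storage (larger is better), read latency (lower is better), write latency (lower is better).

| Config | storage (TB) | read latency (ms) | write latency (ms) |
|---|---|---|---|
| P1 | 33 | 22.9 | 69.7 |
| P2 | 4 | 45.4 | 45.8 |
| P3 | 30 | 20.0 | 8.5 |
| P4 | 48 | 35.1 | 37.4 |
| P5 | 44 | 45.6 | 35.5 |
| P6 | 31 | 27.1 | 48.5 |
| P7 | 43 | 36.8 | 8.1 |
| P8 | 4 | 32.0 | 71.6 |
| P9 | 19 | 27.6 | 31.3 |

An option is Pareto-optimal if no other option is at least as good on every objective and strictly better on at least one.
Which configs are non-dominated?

P1, P3, P4, P5, P6, P7

P1: not dominated.
P2: dominated by P3 (storage 30≥4, read latency 20.0≤45.4, write latency 8.5≤45.8).
P3: not dominated (best read latency).
P4: not dominated (best storage).
P5: not dominated.
P6: not dominated.
P7: not dominated (best write latency).
P8: dominated by P1 (storage 33≥4, read latency 22.9≤32.0, write latency 69.7≤71.6).
P9: dominated by P3 (storage 30≥19, read latency 20.0≤27.6, write latency 8.5≤31.3).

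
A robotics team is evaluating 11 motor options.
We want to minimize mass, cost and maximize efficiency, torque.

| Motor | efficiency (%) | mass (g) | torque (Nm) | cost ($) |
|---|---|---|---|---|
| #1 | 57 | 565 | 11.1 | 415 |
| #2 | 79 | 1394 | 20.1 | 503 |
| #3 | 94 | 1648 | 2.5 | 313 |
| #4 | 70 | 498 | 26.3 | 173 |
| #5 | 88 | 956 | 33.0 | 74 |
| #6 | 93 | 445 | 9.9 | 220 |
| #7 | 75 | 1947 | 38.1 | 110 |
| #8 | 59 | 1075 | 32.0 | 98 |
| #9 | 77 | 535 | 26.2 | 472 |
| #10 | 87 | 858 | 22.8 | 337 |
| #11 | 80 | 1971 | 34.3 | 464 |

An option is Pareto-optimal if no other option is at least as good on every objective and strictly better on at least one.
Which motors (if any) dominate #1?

#4

#4: efficiency 70≥57, mass 498≤565, torque 26.3≥11.1, cost 173≤415 — dominates #1.
Others (#2, #3, #5, #6, #7, #8, #9, #10, #11) are each worse than #1 on at least one objective.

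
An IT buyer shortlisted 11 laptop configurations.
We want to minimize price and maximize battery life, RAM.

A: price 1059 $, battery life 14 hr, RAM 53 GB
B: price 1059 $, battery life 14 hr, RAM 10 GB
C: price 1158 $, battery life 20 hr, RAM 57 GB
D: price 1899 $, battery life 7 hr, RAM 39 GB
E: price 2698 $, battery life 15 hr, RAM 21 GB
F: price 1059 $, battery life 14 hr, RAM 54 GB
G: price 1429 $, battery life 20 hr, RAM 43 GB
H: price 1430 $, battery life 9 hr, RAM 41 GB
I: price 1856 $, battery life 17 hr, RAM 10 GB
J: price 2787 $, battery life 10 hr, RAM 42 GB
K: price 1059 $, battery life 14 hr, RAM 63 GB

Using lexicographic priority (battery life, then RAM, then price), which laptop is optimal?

First maximize battery life: best is 20, kept {C, G}.
Then maximize RAM: best is 57, kept {C}.

C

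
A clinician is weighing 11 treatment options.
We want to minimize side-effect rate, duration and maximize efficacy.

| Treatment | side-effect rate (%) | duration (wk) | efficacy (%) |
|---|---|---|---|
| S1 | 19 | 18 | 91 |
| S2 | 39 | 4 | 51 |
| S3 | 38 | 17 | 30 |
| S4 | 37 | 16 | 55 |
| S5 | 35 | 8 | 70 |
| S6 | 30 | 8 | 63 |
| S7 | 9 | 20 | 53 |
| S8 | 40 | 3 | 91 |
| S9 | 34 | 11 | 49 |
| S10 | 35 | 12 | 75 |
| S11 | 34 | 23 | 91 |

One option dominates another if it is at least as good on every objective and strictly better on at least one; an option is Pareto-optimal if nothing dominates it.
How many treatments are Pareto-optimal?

7

S1: not dominated.
S2: not dominated.
S3: dominated by S4 (side-effect rate 37≤38, duration 16≤17, efficacy 55≥30).
S4: dominated by S5 (side-effect rate 35≤37, duration 8≤16, efficacy 70≥55).
S5: not dominated.
S6: not dominated.
S7: not dominated (best side-effect rate).
S8: not dominated (best duration).
S9: dominated by S6 (side-effect rate 30≤34, duration 8≤11, efficacy 63≥49).
S10: not dominated.
S11: dominated by S1 (side-effect rate 19≤34, duration 18≤23, efficacy 91≥91).
Pareto-optimal: S1, S2, S5, S6, S7, S8, S10 → 7.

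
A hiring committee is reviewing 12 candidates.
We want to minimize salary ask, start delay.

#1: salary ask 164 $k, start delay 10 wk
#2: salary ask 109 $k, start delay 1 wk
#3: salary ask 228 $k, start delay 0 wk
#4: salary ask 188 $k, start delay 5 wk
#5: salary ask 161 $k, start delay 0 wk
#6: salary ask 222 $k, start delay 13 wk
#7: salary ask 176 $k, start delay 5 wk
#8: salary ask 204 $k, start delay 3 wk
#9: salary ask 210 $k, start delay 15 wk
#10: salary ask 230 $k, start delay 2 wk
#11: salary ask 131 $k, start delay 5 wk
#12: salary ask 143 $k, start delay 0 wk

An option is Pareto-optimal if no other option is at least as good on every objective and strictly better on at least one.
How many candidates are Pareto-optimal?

#1: dominated by #2 (salary ask 109≤164, start delay 1≤10).
#2: not dominated (best salary ask).
#3: dominated by #5 (salary ask 161≤228, start delay 0≤0).
#4: dominated by #2 (salary ask 109≤188, start delay 1≤5).
#5: dominated by #12 (salary ask 143≤161, start delay 0≤0).
#6: dominated by #1 (salary ask 164≤222, start delay 10≤13).
#7: dominated by #2 (salary ask 109≤176, start delay 1≤5).
#8: dominated by #2 (salary ask 109≤204, start delay 1≤3).
#9: dominated by #1 (salary ask 164≤210, start delay 10≤15).
#10: dominated by #2 (salary ask 109≤230, start delay 1≤2).
#11: dominated by #2 (salary ask 109≤131, start delay 1≤5).
#12: not dominated.
Pareto-optimal: #2, #12 → 2.

2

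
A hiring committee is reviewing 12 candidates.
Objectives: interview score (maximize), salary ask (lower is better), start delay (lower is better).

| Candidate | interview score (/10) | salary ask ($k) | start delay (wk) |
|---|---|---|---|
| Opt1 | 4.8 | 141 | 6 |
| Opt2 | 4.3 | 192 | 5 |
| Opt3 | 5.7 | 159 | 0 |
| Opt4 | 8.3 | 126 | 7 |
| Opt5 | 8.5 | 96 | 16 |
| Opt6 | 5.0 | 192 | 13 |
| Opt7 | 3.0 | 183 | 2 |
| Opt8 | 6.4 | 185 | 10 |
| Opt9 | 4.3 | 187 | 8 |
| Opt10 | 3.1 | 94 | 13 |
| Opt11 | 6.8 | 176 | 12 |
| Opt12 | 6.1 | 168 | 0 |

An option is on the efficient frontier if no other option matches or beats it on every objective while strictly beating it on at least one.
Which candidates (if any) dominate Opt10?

Opt1: worse on salary ask (141 vs 94).
Opt2: worse on salary ask (192 vs 94).
Opt3: worse on salary ask (159 vs 94).
Opt4: worse on salary ask (126 vs 94).
Opt5: worse on salary ask (96 vs 94).
Opt6: worse on salary ask (192 vs 94).
Opt7: worse on interview score (3.0 vs 3.1).
Opt8: worse on salary ask (185 vs 94).
Opt9: worse on salary ask (187 vs 94).
Opt11: worse on salary ask (176 vs 94).
Opt12: worse on salary ask (168 vs 94).
No option dominates Opt10.

none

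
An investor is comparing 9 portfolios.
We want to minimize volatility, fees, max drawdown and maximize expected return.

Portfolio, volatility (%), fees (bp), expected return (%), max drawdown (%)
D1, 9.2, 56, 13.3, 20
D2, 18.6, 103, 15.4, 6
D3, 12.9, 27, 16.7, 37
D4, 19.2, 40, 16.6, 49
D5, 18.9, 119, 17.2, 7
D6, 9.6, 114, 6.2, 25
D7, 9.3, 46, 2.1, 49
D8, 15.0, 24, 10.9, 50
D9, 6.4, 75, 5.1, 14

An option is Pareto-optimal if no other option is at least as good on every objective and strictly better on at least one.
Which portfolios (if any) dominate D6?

D1: volatility 9.2≤9.6, fees 56≤114, expected return 13.3≥6.2, max drawdown 20≤25 — dominates D6.
Others (D2, D3, D4, D5, D7, D8, D9) are each worse than D6 on at least one objective.

D1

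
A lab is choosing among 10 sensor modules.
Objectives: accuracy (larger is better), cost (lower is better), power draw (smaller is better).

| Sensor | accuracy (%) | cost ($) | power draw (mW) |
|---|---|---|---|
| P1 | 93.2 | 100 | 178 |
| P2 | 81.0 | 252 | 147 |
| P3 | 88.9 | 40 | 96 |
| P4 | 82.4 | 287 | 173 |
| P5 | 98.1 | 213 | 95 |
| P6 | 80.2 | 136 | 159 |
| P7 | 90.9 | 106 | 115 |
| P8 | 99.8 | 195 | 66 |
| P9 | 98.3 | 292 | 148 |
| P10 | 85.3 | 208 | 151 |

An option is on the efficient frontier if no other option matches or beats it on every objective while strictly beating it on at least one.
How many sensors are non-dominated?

P1: not dominated.
P2: dominated by P3 (accuracy 88.9≥81.0, cost 40≤252, power draw 96≤147).
P3: not dominated (best cost).
P4: dominated by P3 (accuracy 88.9≥82.4, cost 40≤287, power draw 96≤173).
P5: dominated by P8 (accuracy 99.8≥98.1, cost 195≤213, power draw 66≤95).
P6: dominated by P3 (accuracy 88.9≥80.2, cost 40≤136, power draw 96≤159).
P7: not dominated.
P8: not dominated (best accuracy).
P9: dominated by P8 (accuracy 99.8≥98.3, cost 195≤292, power draw 66≤148).
P10: dominated by P3 (accuracy 88.9≥85.3, cost 40≤208, power draw 96≤151).
Pareto-optimal: P1, P3, P7, P8 → 4.

4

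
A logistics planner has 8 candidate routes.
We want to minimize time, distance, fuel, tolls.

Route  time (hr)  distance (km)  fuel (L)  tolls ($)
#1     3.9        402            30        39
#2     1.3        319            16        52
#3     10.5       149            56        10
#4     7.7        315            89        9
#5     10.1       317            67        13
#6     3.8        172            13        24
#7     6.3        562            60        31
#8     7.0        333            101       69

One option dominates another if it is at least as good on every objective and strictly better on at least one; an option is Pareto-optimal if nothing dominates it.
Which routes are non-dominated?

#1: dominated by #6 (time 3.8≤3.9, distance 172≤402, fuel 13≤30, tolls 24≤39).
#2: not dominated (best time).
#3: not dominated (best distance).
#4: not dominated (best tolls).
#5: not dominated.
#6: not dominated (best fuel).
#7: dominated by #6 (time 3.8≤6.3, distance 172≤562, fuel 13≤60, tolls 24≤31).
#8: dominated by #2 (time 1.3≤7.0, distance 319≤333, fuel 16≤101, tolls 52≤69).

#2, #3, #4, #5, #6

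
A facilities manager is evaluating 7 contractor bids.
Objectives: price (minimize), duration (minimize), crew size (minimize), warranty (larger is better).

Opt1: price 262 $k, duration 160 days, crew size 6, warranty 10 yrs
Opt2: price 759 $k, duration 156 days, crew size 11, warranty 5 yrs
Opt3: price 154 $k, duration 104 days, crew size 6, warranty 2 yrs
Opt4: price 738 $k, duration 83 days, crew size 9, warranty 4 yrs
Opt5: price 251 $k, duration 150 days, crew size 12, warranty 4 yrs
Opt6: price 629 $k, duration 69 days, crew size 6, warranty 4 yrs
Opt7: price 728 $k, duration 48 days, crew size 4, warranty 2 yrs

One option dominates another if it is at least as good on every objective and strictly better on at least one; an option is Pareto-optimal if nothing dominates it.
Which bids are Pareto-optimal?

Opt1: not dominated (best warranty).
Opt2: not dominated.
Opt3: not dominated (best price).
Opt4: dominated by Opt6 (price 629≤738, duration 69≤83, crew size 6≤9, warranty 4≥4).
Opt5: not dominated.
Opt6: not dominated.
Opt7: not dominated (best duration).

Opt1, Opt2, Opt3, Opt5, Opt6, Opt7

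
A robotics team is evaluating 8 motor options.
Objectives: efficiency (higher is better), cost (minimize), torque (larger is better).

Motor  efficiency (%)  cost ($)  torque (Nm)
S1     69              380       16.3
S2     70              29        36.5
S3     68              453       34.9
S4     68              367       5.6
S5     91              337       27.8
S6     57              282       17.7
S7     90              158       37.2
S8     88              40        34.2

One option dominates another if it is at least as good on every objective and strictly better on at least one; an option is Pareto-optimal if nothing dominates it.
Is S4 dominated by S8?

Yes

S8 vs S4: efficiency 88≥68, cost 40≤367, torque 34.2≥5.6 — S8 is at least as good on every objective with at least one strict improvement.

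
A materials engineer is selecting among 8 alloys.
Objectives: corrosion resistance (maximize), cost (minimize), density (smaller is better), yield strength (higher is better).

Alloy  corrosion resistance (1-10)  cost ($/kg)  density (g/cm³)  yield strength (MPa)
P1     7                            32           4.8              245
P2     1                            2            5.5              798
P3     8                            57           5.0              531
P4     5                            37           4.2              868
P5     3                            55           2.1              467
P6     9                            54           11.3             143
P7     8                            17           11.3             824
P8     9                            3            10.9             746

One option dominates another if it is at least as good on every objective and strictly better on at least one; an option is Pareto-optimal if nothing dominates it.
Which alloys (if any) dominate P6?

P8

P8: corrosion resistance 9≥9, cost 3≤54, density 10.9≤11.3, yield strength 746≥143 — dominates P6.
Others (P1, P2, P3, P4, P5, P7) are each worse than P6 on at least one objective.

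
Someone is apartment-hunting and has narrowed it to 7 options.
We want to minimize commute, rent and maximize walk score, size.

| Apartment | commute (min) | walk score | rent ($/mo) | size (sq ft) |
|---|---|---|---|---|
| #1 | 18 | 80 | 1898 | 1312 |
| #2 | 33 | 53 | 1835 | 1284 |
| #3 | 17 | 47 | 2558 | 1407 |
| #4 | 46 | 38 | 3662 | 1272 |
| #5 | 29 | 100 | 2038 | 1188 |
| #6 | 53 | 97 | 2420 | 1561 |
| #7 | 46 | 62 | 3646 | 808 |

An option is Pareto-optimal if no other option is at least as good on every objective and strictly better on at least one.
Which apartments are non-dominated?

#1, #2, #3, #5, #6

#1: not dominated.
#2: not dominated (best rent).
#3: not dominated (best commute).
#4: dominated by #1 (commute 18≤46, walk score 80≥38, rent 1898≤3662, size 1312≥1272).
#5: not dominated (best walk score).
#6: not dominated (best size).
#7: dominated by #1 (commute 18≤46, walk score 80≥62, rent 1898≤3646, size 1312≥808).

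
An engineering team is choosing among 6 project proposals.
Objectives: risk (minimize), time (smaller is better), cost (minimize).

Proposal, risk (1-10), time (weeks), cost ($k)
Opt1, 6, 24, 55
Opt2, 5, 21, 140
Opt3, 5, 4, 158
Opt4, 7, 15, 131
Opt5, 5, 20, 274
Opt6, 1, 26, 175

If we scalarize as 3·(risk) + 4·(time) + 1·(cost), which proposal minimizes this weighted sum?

Opt1: 3·6 + 4·24 + 1·55 = 169
Opt2: 3·5 + 4·21 + 1·140 = 239
Opt3: 3·5 + 4·4 + 1·158 = 189
Opt4: 3·7 + 4·15 + 1·131 = 212
Opt5: 3·5 + 4·20 + 1·274 = 369
Opt6: 3·1 + 4·26 + 1·175 = 282
Lowest: Opt1 at 169.

Opt1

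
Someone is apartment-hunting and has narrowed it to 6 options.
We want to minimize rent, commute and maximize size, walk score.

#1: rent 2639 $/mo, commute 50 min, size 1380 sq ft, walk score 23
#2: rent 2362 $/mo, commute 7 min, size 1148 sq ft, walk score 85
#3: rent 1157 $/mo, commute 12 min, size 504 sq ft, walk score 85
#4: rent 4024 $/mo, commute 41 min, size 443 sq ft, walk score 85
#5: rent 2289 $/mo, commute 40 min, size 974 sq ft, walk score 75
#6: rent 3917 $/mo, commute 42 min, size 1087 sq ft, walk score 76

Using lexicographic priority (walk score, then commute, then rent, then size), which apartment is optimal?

#2

First maximize walk score: best is 85, kept {#2, #3, #4}.
Then minimize commute: best is 7, kept {#2}.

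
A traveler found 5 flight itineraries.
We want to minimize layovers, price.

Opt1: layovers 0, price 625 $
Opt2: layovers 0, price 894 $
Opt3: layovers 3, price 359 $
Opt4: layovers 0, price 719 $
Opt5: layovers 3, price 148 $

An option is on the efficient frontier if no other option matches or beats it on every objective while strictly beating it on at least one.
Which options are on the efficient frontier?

Opt1, Opt5

Opt1: not dominated.
Opt2: dominated by Opt1 (layovers 0≤0, price 625≤894).
Opt3: dominated by Opt5 (layovers 3≤3, price 148≤359).
Opt4: dominated by Opt1 (layovers 0≤0, price 625≤719).
Opt5: not dominated (best price).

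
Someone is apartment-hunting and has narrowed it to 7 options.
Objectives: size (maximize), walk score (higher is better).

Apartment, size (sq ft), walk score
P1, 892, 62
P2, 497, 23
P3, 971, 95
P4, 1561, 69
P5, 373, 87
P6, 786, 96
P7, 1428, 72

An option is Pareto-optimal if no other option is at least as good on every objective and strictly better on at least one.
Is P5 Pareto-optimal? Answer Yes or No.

P3 vs P5: size 971≥373, walk score 95≥87 — P3 is at least as good on every objective and strictly better on at least one, so P3 dominates P5.

No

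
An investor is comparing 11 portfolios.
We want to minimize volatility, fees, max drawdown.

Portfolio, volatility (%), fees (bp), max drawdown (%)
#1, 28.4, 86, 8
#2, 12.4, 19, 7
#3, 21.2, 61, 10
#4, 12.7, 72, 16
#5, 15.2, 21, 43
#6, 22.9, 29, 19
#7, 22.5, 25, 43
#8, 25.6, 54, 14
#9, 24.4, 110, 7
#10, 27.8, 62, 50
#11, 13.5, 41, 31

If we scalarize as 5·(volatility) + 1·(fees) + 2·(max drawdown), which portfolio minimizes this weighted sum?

#2

#1: 5·28.4 + 1·86 + 2·8 = 244.0
#2: 5·12.4 + 1·19 + 2·7 = 95.0
#3: 5·21.2 + 1·61 + 2·10 = 187.0
#4: 5·12.7 + 1·72 + 2·16 = 167.5
#5: 5·15.2 + 1·21 + 2·43 = 183.0
#6: 5·22.9 + 1·29 + 2·19 = 181.5
#7: 5·22.5 + 1·25 + 2·43 = 223.5
#8: 5·25.6 + 1·54 + 2·14 = 210.0
#9: 5·24.4 + 1·110 + 2·7 = 246.0
#10: 5·27.8 + 1·62 + 2·50 = 301.0
#11: 5·13.5 + 1·41 + 2·31 = 170.5
Lowest: #2 at 95.0.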